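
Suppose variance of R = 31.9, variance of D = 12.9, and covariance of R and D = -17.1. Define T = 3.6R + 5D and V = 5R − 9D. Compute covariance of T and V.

By bilinearity, covariance of T and V = ac·variance of R + bd·variance of D + (ad+bc)·covariance of R and D, with a=3.6, b=5, c=5, d=-9.
ac·variance of R = 3.6·5·31.9 = 574.2
bd·variance of D = 5·(-9)·12.9 = -580.5
(ad+bc)·covariance of R and D = (-7.4)·(-17.1) = 126.54
covariance of T and V = 574.2 + (-580.5) + 126.54 = 120.24.

covariance of T and V = 120.24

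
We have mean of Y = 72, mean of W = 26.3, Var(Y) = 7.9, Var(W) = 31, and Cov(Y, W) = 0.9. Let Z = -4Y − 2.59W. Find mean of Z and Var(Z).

mean of Z = (-4)·mean of Y + (-2.59)·mean of W = (-4)·72 + (-2.59)·26.3 = -356.117.
Var(Z) = a²·Var(Y) + b²·Var(W) + 2ab·Cov(Y, W) with a = -4, b = -2.59.
= (-4)²·7.9 + (-2.59)²·31 + 2·(-4)·(-2.59)·0.9
= 126.4 + 207.9511 + 18.648 = 352.9991.

mean of Z = -356.117, Var(Z) = 352.9991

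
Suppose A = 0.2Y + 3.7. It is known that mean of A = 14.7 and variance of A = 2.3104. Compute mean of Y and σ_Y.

From A = 0.2Y + 3.7: mean of A = a·mean of Y + b, so mean of Y = (mean of A − b)/a = (14.7 − 3.7)/0.2 = 55.
σ_A = √2.3104 = 1.52.
σ_A = |a|·σ_Y, so σ_Y = 1.52/|0.2| = 7.6.

mean of Y = 55, σ_Y = 7.6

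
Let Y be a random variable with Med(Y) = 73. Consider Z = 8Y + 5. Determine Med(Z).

A linear map preserves order up to sign, so Med(Z) = a·Med(Y) + b = 8·73 + 5 = 589.

Med(Z) = 589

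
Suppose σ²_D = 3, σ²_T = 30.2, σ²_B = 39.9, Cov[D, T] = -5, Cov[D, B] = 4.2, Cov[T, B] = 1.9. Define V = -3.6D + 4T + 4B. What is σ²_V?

σ²_V = a²·σ²_D + b²·σ²_T + c²·σ²_B + 2ab·Cov[D, T] + 2ac·Cov[D, B] + 2bc·Cov[T, B], with a = -3.6, b = 4, c = 4.
= 38.88 + 483.2 + 638.4 + 144 + (-120.96) + 60.8
= 1244.32.

σ²_V = 1244.32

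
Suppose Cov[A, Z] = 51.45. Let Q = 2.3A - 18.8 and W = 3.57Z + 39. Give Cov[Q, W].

Cov[Q, W] = 422.45595

Cov[Q, W] = a·c·Cov[A, Z] = 2.3·3.57·51.45 = 422.45595. Additive constants drop out.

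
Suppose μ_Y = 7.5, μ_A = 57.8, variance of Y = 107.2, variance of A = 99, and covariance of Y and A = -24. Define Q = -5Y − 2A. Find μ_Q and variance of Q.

μ_Q = -153.1, variance of Q = 2596

μ_Q = (-5)·μ_Y + (-2)·μ_A = (-5)·7.5 + (-2)·57.8 = -153.1.
variance of Q = a²·variance of Y + b²·variance of A + 2ab·covariance of Y and A with a = -5, b = -2.
= (-5)²·107.2 + (-2)²·99 + 2·(-5)·(-2)·(-24)
= 2680 + 396 + (-480) = 2596.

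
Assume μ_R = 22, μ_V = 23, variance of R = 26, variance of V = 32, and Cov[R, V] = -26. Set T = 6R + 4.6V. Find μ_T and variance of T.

μ_T = 237.8, variance of T = 177.92

μ_T = 6·μ_R + 4.6·μ_V = 6·22 + 4.6·23 = 237.8.
variance of T = a²·variance of R + b²·variance of V + 2ab·Cov[R, V] with a = 6, b = 4.6.
= 6²·26 + 4.6²·32 + 2·6·4.6·(-26)
= 936 + 677.12 + (-1435.2) = 177.92.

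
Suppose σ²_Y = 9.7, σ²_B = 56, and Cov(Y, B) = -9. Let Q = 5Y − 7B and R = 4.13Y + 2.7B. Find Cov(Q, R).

By bilinearity, Cov(Q, R) = ac·σ²_Y + bd·σ²_B + (ad+bc)·Cov(Y, B), with a=5, b=-7, c=4.13, d=2.7.
ac·σ²_Y = 5·4.13·9.7 = 200.305
bd·σ²_B = (-7)·2.7·56 = -1058.4
(ad+bc)·Cov(Y, B) = (-15.41)·(-9) = 138.69
Cov(Q, R) = 200.305 + (-1058.4) + 138.69 = -719.405.

Cov(Q, R) = -719.405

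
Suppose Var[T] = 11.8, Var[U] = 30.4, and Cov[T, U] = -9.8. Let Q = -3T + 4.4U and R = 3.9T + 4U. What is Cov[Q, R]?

By bilinearity, Cov[Q, R] = ac·Var[T] + bd·Var[U] + (ad+bc)·Cov[T, U], with a=-3, b=4.4, c=3.9, d=4.
ac·Var[T] = (-3)·3.9·11.8 = -138.06
bd·Var[U] = 4.4·4·30.4 = 535.04
(ad+bc)·Cov[T, U] = (5.16)·(-9.8) = -50.568
Cov[Q, R] = -138.06 + 535.04 + (-50.568) = 346.412.

Cov[Q, R] = 346.412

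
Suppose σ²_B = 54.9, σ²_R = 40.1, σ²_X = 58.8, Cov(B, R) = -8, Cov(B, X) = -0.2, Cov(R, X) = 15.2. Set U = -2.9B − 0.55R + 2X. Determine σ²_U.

σ²_U = a²·σ²_B + b²·σ²_R + c²·σ²_X + 2ab·Cov(B, R) + 2ac·Cov(B, X) + 2bc·Cov(R, X), with a = -2.9, b = -0.55, c = 2.
= 461.709 + 12.13025 + 235.2 + (-25.52) + 2.32 + (-33.44)
= 652.39925.

σ²_U = 652.39925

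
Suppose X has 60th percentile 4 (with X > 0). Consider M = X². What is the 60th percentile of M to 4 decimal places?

X² is increasing, so P_{60}(M) = g(P_{60}(X)) = 16.

60th percentile of M = 16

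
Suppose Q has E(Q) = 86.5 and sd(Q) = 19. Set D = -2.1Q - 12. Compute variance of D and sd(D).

variance of D = 1592.01, sd(D) = 39.9

D = -2.1Q - 12 is linear with a = -2.1, b = -12.
variance of Q = 19² = 361.
variance of D = a²·variance of Q = (-2.1)²·361 = 1592.01 (the additive constant -12 does not affect variance).
sd(D) = |a|·sd(Q) = |-2.1|·19 = 39.9.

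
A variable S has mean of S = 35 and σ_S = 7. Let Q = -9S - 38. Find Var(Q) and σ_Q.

Q = -9S - 38 is linear with a = -9, b = -38.
Var(S) = 7² = 49.
Var(Q) = a²·Var(S) = (-9)²·49 = 3969 (the additive constant -38 does not affect variance).
σ_Q = |a|·σ_S = |-9|·7 = 63.

Var(Q) = 3969, σ_Q = 63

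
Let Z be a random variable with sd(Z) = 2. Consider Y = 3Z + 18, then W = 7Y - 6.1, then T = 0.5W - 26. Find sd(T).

sd(T) = 21

sd(Y) = |3|·2 = 6.
sd(W) = |7|·6 = 42.
sd(T) = |0.5|·42 = 21.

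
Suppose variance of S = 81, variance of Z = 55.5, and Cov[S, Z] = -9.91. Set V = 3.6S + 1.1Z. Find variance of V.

variance of V = 1038.4278

variance of V = a²·variance of S + b²·variance of Z + 2ab·Cov[S, Z] with a = 3.6, b = 1.1.
= 3.6²·81 + 1.1²·55.5 + 2·3.6·1.1·(-9.91)
= 1049.76 + 67.155 + (-78.4872) = 1038.4278.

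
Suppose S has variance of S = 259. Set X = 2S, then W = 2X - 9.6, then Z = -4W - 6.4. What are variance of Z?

variance of X = 2²·259 = 1036.
variance of W = 2²·1036 = 4144.
variance of Z = (-4)²·4144 = 66304.

variance of Z = 66304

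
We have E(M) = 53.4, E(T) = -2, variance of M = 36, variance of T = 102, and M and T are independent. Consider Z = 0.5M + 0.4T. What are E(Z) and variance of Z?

E(Z) = 25.9, variance of Z = 25.32

E(Z) = 0.5·E(M) + 0.4·E(T) = 0.5·53.4 + 0.4·(-2) = 25.9.
variance of Z = a²·variance of M + b²·variance of T + 2ab·Cov(M, T) with a = 0.5, b = 0.4.
Independence gives Cov(M, T) = 0.
= 0.5²·36 + 0.4²·102 + 2·0.5·0.4·0
= 9 + 16.32 + 0 = 25.32.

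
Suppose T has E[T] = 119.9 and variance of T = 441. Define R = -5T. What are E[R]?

E[R] = -599.5

R = -5T is linear with a = -5, b = 0.
E[R] = a·E[T] + b = (-5)·119.9 = -599.5.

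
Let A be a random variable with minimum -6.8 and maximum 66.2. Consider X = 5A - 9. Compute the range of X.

Range of A = 66.2 − (-6.8) = 73.
Range(X) = |a|·Range(A) = |5|·73 = 365.

Range(X) = 365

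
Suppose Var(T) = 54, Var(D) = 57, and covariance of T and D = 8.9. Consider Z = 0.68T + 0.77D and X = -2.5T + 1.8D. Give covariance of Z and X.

covariance of Z and X = -19.0369

By bilinearity, covariance of Z and X = ac·Var(T) + bd·Var(D) + (ad+bc)·covariance of T and D, with a=0.68, b=0.77, c=-2.5, d=1.8.
ac·Var(T) = 0.68·(-2.5)·54 = -91.8
bd·Var(D) = 0.77·1.8·57 = 79.002
(ad+bc)·covariance of T and D = (-0.701)·8.9 = -6.2389
covariance of Z and X = -91.8 + 79.002 + (-6.2389) = -19.0369.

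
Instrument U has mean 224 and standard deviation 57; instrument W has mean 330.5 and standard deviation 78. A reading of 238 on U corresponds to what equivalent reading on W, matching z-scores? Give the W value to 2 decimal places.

z = (238 − 224)/57 ≈ 0.2456.
W = 330.5 + z·78 = 330.5 + (238 − 224)·78/57 ≈ 349.66.

W = 349.66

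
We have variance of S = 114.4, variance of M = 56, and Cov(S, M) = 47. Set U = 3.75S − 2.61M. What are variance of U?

variance of U = 1070.2026

variance of U = a²·variance of S + b²·variance of M + 2ab·Cov(S, M) with a = 3.75, b = -2.61.
= 3.75²·114.4 + (-2.61)²·56 + 2·3.75·(-2.61)·47
= 1608.75 + 381.4776 + (-920.025) = 1070.2026.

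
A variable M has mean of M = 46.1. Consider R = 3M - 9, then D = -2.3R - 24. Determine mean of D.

mean of R = 3·46.1 + (-9) = 129.3.
mean of D = (-2.3)·129.3 + (-24) = -321.39.

mean of D = -321.39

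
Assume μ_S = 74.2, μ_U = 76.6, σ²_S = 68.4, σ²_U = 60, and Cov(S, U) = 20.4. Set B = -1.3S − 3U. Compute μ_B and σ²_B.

μ_B = -326.26, σ²_B = 814.716

μ_B = (-1.3)·μ_S + (-3)·μ_U = (-1.3)·74.2 + (-3)·76.6 = -326.26.
σ²_B = a²·σ²_S + b²·σ²_U + 2ab·Cov(S, U) with a = -1.3, b = -3.
= (-1.3)²·68.4 + (-3)²·60 + 2·(-1.3)·(-3)·20.4
= 115.596 + 540 + 159.12 = 814.716.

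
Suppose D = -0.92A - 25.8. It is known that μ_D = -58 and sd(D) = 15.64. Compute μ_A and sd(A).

From D = -0.92A - 25.8: μ_D = a·μ_A + b, so μ_A = (μ_D − b)/a = (-58 − (-25.8))/(-0.92) = 35.
sd(D) = |a|·sd(A), so sd(A) = 15.64/|-0.92| = 17.

μ_A = 35, sd(A) = 17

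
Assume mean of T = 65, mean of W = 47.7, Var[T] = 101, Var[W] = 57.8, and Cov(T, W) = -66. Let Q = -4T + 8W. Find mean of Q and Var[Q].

mean of Q = 121.6, Var[Q] = 9539.2

mean of Q = (-4)·mean of T + 8·mean of W = (-4)·65 + 8·47.7 = 121.6.
Var[Q] = a²·Var[T] + b²·Var[W] + 2ab·Cov(T, W) with a = -4, b = 8.
= (-4)²·101 + 8²·57.8 + 2·(-4)·8·(-66)
= 1616 + 3699.2 + 4224 = 9539.2.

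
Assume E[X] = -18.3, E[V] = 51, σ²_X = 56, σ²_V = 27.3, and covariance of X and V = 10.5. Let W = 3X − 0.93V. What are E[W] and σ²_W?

E[W] = -102.33, σ²_W = 469.02177

E[W] = 3·E[X] + (-0.93)·E[V] = 3·(-18.3) + (-0.93)·51 = -102.33.
σ²_W = a²·σ²_X + b²·σ²_V + 2ab·covariance of X and V with a = 3, b = -0.93.
= 3²·56 + (-0.93)²·27.3 + 2·3·(-0.93)·10.5
= 504 + 23.61177 + (-58.59) = 469.02177.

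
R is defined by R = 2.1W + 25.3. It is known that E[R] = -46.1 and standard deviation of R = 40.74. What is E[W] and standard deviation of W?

E[W] = -34, standard deviation of W = 19.4

From R = 2.1W + 25.3: E[R] = a·E[W] + b, so E[W] = (E[R] − b)/a = (-46.1 − 25.3)/2.1 = -34.
standard deviation of R = |a|·standard deviation of W, so standard deviation of W = 40.74/|2.1| = 19.4.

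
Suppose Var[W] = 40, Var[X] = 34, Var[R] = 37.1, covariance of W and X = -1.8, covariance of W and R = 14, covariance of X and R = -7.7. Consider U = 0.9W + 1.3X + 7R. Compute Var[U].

Var[U] = a²·Var[W] + b²·Var[X] + c²·Var[R] + 2ab·covariance of W and X + 2ac·covariance of W and R + 2bc·covariance of X and R, with a = 0.9, b = 1.3, c = 7.
= 32.4 + 57.46 + 1817.9 + (-4.212) + 176.4 + (-140.14)
= 1939.808.

Var[U] = 1939.808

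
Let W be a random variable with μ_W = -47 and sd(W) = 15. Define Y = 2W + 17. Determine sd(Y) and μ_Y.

sd(Y) = 30, μ_Y = -77

Y = 2W + 17 is linear with a = 2, b = 17.
sd(Y) = |a|·sd(W) = |2|·15 = 30.
μ_Y = a·μ_W + b = 2·(-47) + 17 = -77.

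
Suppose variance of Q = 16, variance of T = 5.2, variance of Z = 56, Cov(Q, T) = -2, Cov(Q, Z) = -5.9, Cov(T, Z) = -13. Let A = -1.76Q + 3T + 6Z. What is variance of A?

variance of A = a²·variance of Q + b²·variance of T + c²·variance of Z + 2ab·Cov(Q, T) + 2ac·Cov(Q, Z) + 2bc·Cov(T, Z), with a = -1.76, b = 3, c = 6.
= 49.5616 + 46.8 + 2016 + 21.12 + 124.608 + (-468)
= 1790.0896.

variance of A = 1790.0896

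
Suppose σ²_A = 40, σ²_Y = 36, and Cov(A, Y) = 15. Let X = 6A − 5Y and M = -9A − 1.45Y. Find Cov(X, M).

Cov(X, M) = -1354.5

By bilinearity, Cov(X, M) = ac·σ²_A + bd·σ²_Y + (ad+bc)·Cov(A, Y), with a=6, b=-5, c=-9, d=-1.45.
ac·σ²_A = 6·(-9)·40 = -2160
bd·σ²_Y = (-5)·(-1.45)·36 = 261
(ad+bc)·Cov(A, Y) = (36.3)·15 = 544.5
Cov(X, M) = -2160 + 261 + 544.5 = -1354.5.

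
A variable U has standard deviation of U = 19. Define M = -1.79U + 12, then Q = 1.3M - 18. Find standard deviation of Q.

standard deviation of M = |-1.79|·19 = 34.01.
standard deviation of Q = |1.3|·34.01 = 44.213.

standard deviation of Q = 44.213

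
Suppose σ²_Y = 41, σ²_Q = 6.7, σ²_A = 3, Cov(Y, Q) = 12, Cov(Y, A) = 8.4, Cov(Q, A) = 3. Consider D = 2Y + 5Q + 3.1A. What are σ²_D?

σ²_D = 797.49

σ²_D = a²·σ²_Y + b²·σ²_Q + c²·σ²_A + 2ab·Cov(Y, Q) + 2ac·Cov(Y, A) + 2bc·Cov(Q, A), with a = 2, b = 5, c = 3.1.
= 164 + 167.5 + 28.83 + 240 + 104.16 + 93
= 797.49.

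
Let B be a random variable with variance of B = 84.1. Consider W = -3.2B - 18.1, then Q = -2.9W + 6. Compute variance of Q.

variance of W = (-3.2)²·84.1 = 861.184.
variance of Q = (-2.9)²·861.184 = 7242.55744.

variance of Q = 7242.55744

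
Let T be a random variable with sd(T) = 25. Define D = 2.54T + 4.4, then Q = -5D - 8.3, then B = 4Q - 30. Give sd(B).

sd(D) = |2.54|·25 = 63.5.
sd(Q) = |-5|·63.5 = 317.5.
sd(B) = |4|·317.5 = 1270.

sd(B) = 1270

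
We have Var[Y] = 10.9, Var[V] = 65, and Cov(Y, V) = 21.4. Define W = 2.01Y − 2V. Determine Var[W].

Var[W] = a²·Var[Y] + b²·Var[V] + 2ab·Cov(Y, V) with a = 2.01, b = -2.
= 2.01²·10.9 + (-2)²·65 + 2·2.01·(-2)·21.4
= 44.03709 + 260 + (-172.056) = 131.98109.

Var[W] = 131.98109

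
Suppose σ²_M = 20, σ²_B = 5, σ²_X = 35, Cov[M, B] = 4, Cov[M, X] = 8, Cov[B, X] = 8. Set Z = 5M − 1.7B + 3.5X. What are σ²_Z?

σ²_Z = a²·σ²_M + b²·σ²_B + c²·σ²_X + 2ab·Cov[M, B] + 2ac·Cov[M, X] + 2bc·Cov[B, X], with a = 5, b = -1.7, c = 3.5.
= 500 + 14.45 + 428.75 + (-68) + 280 + (-95.2)
= 1060.

σ²_Z = 1060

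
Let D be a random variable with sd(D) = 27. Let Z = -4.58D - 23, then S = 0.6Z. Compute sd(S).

sd(S) = 74.196

sd(Z) = |-4.58|·27 = 123.66.
sd(S) = |0.6|·123.66 = 74.196.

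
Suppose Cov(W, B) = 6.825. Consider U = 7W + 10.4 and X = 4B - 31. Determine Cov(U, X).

Cov(U, X) = a·c·Cov(W, B) = 7·4·6.825 = 191.1. Additive constants drop out.

Cov(U, X) = 191.1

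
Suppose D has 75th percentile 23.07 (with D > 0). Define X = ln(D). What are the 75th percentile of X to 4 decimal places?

ln(D) is increasing, so P_{75}(X) = g(P_{75}(D)) ≈ 3.1385.

75th percentile of X = 3.1385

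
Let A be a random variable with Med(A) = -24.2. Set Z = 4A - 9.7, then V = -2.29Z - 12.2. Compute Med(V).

Med(V) = 231.685

Med(Z) = 4·(-24.2) + (-9.7) = -106.5.
Med(V) = (-2.29)·(-106.5) + (-12.2) = 231.685.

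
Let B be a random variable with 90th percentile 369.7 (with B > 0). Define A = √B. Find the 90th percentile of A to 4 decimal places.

√B is increasing, so P_{90}(A) = g(P_{90}(B)) ≈ 19.2276.

90th percentile of A = 19.2276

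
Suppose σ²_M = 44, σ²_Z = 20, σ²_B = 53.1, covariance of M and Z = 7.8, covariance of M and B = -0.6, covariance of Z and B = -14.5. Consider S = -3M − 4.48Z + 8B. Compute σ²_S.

σ²_S = 5473.632

σ²_S = a²·σ²_M + b²·σ²_Z + c²·σ²_B + 2ab·covariance of M and Z + 2ac·covariance of M and B + 2bc·covariance of Z and B, with a = -3, b = -4.48, c = 8.
= 396 + 401.408 + 3398.4 + 209.664 + 28.8 + 1039.36
= 5473.632.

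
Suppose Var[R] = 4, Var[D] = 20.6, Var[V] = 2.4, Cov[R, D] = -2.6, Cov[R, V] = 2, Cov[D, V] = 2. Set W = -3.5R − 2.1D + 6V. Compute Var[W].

Var[W] = 53.626

Var[W] = a²·Var[R] + b²·Var[D] + c²·Var[V] + 2ab·Cov[R, D] + 2ac·Cov[R, V] + 2bc·Cov[D, V], with a = -3.5, b = -2.1, c = 6.
= 49 + 90.846 + 86.4 + (-38.22) + (-84) + (-50.4)
= 53.626.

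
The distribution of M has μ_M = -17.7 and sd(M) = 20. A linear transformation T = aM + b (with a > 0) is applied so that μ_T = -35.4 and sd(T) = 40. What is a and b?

a = 2, b = 0

sd(T) = a·sd(M) (a > 0), so a = 40/20 = 2.
μ_T = a·μ_M + b, so b = -35.4 − 2·(-17.7) = 0.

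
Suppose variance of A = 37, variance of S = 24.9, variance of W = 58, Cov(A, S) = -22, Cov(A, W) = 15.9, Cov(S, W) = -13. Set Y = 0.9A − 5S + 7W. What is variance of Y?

variance of Y = a²·variance of A + b²·variance of S + c²·variance of W + 2ab·Cov(A, S) + 2ac·Cov(A, W) + 2bc·Cov(S, W), with a = 0.9, b = -5, c = 7.
= 29.97 + 622.5 + 2842 + 198 + 200.34 + 910
= 4802.81.

variance of Y = 4802.81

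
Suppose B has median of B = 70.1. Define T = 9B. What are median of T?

A linear map preserves order up to sign, so median of T = a·median of B + b = 9·70.1 = 630.9.

median of T = 630.9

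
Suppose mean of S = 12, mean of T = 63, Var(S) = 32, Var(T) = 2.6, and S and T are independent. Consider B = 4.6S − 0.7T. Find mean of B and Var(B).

mean of B = 11.1, Var(B) = 678.394

mean of B = 4.6·mean of S + (-0.7)·mean of T = 4.6·12 + (-0.7)·63 = 11.1.
Var(B) = a²·Var(S) + b²·Var(T) + 2ab·covariance of S and T with a = 4.6, b = -0.7.
Independence gives covariance of S and T = 0.
= 4.6²·32 + (-0.7)²·2.6 + 2·4.6·(-0.7)·0
= 677.12 + 1.274 + 0 = 678.394.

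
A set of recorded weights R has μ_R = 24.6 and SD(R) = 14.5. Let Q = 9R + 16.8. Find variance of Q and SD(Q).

Q = 9R + 16.8 is linear with a = 9, b = 16.8.
variance of R = 14.5² = 210.25.
variance of Q = a²·variance of R = 9²·210.25 = 17030.25 (the additive constant 16.8 does not affect variance).
SD(Q) = |a|·SD(R) = |9|·14.5 = 130.5.

variance of Q = 17030.25, SD(Q) = 130.5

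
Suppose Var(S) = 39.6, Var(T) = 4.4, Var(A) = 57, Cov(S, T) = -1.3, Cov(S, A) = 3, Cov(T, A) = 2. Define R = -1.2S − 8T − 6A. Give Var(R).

Var(R) = 2600.864

Var(R) = a²·Var(S) + b²·Var(T) + c²·Var(A) + 2ab·Cov(S, T) + 2ac·Cov(S, A) + 2bc·Cov(T, A), with a = -1.2, b = -8, c = -6.
= 57.024 + 281.6 + 2052 + (-24.96) + 43.2 + 192
= 2600.864.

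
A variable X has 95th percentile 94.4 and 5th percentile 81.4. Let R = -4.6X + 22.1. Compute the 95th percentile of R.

Since a = -4.6 < 0 the transformation is decreasing, reversing order: the 95th percentile of R corresponds to the 5th percentile of X.
So P_{95}(R) = a·P_{5}(X) + b = (-4.6)·81.4 + 22.1 = -352.34.

95th percentile of R = -352.34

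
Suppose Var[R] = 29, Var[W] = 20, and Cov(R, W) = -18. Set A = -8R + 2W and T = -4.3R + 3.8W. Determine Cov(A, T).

By bilinearity, Cov(A, T) = ac·Var[R] + bd·Var[W] + (ad+bc)·Cov(R, W), with a=-8, b=2, c=-4.3, d=3.8.
ac·Var[R] = (-8)·(-4.3)·29 = 997.6
bd·Var[W] = 2·3.8·20 = 152
(ad+bc)·Cov(R, W) = (-39)·(-18) = 702
Cov(A, T) = 997.6 + 152 + 702 = 1851.6.

Cov(A, T) = 1851.6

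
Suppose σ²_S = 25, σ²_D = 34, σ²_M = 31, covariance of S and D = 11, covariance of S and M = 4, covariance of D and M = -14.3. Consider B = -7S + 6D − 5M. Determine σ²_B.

σ²_B = 3438

σ²_B = a²·σ²_S + b²·σ²_D + c²·σ²_M + 2ab·covariance of S and D + 2ac·covariance of S and M + 2bc·covariance of D and M, with a = -7, b = 6, c = -5.
= 1225 + 1224 + 775 + (-924) + 280 + 858
= 3438.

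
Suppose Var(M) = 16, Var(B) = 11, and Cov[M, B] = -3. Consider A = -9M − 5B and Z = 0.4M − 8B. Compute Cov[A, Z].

Cov[A, Z] = 172.4

By bilinearity, Cov[A, Z] = ac·Var(M) + bd·Var(B) + (ad+bc)·Cov[M, B], with a=-9, b=-5, c=0.4, d=-8.
ac·Var(M) = (-9)·0.4·16 = -57.6
bd·Var(B) = (-5)·(-8)·11 = 440
(ad+bc)·Cov[M, B] = (70)·(-3) = -210
Cov[A, Z] = -57.6 + 440 + (-210) = 172.4.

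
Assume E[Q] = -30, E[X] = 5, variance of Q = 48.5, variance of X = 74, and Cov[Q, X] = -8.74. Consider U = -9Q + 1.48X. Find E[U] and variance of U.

E[U] = (-9)·E[Q] + 1.48·E[X] = (-9)·(-30) + 1.48·5 = 277.4.
variance of U = a²·variance of Q + b²·variance of X + 2ab·Cov[Q, X] with a = -9, b = 1.48.
= (-9)²·48.5 + 1.48²·74 + 2·(-9)·1.48·(-8.74)
= 3928.5 + 162.0896 + 232.8336 = 4323.4232.

E[U] = 277.4, variance of U = 4323.4232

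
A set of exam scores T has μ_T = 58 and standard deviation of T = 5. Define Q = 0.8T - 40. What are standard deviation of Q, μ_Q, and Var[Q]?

Q = 0.8T - 40 is linear with a = 0.8, b = -40.
standard deviation of Q = |a|·standard deviation of T = |0.8|·5 = 4.
μ_Q = a·μ_T + b = 0.8·58 + (-40) = 6.4.
Var[T] = 5² = 25.
Var[Q] = a²·Var[T] = 0.8²·25 = 16 (the additive constant -40 does not affect variance).

standard deviation of Q = 4, μ_Q = 6.4, Var[Q] = 16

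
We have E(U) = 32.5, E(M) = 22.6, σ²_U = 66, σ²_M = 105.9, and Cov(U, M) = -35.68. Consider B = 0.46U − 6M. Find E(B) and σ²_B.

E(B) = 0.46·E(U) + (-6)·E(M) = 0.46·32.5 + (-6)·22.6 = -120.65.
σ²_B = a²·σ²_U + b²·σ²_M + 2ab·Cov(U, M) with a = 0.46, b = -6.
= 0.46²·66 + (-6)²·105.9 + 2·0.46·(-6)·(-35.68)
= 13.9656 + 3812.4 + 196.9536 = 4023.3192.

E(B) = -120.65, σ²_B = 4023.3192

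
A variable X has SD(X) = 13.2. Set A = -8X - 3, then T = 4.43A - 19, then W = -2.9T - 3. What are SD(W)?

SD(A) = |-8|·13.2 = 105.6.
SD(T) = |4.43|·105.6 = 467.808.
SD(W) = |-2.9|·467.808 = 1356.6432.

SD(W) = 1356.6432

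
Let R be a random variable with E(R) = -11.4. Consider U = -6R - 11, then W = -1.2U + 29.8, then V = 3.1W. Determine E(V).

E(U) = (-6)·(-11.4) + (-11) = 57.4.
E(W) = (-1.2)·57.4 + 29.8 = -39.08.
E(V) = 3.1·(-39.08) = -121.148.

E(V) = -121.148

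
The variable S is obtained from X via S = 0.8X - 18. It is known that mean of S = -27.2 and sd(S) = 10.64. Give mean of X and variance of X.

From S = 0.8X - 18: mean of S = a·mean of X + b, so mean of X = (mean of S − b)/a = (-27.2 − (-18))/0.8 = -11.5.
variance of S = 10.64² = 113.2096.
variance of S = a²·variance of X, so variance of X = 113.2096/0.8² = 176.89.

mean of X = -11.5, variance of X = 176.89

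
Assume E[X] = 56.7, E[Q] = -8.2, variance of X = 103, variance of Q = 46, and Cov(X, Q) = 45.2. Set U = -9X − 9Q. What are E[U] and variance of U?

E[U] = -436.5, variance of U = 19391.4

E[U] = (-9)·E[X] + (-9)·E[Q] = (-9)·56.7 + (-9)·(-8.2) = -436.5.
variance of U = a²·variance of X + b²·variance of Q + 2ab·Cov(X, Q) with a = -9, b = -9.
= (-9)²·103 + (-9)²·46 + 2·(-9)·(-9)·45.2
= 8343 + 3726 + 7322.4 = 19391.4.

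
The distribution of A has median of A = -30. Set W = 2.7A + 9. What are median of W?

median of W = -72

A linear map preserves order up to sign, so median of W = a·median of A + b = 2.7·(-30) + 9 = -72.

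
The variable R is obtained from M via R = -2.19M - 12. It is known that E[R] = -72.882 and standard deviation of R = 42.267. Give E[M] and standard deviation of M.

E[M] = 27.8, standard deviation of M = 19.3

From R = -2.19M - 12: E[R] = a·E[M] + b, so E[M] = (E[R] − b)/a = (-72.882 − (-12))/(-2.19) = 27.8.
standard deviation of R = |a|·standard deviation of M, so standard deviation of M = 42.267/|-2.19| = 19.3.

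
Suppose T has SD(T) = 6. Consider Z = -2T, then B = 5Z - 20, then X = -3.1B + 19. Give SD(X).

SD(X) = 186

SD(Z) = |-2|·6 = 12.
SD(B) = |5|·12 = 60.
SD(X) = |-3.1|·60 = 186.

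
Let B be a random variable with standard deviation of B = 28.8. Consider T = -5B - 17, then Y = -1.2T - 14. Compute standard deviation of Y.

standard deviation of Y = 172.8

standard deviation of T = |-5|·28.8 = 144.
standard deviation of Y = |-1.2|·144 = 172.8.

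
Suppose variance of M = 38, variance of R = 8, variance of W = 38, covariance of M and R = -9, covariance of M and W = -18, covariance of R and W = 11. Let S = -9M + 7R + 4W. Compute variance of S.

variance of S = a²·variance of M + b²·variance of R + c²·variance of W + 2ab·covariance of M and R + 2ac·covariance of M and W + 2bc·covariance of R and W, with a = -9, b = 7, c = 4.
= 3078 + 392 + 608 + 1134 + 1296 + 616
= 7124.

variance of S = 7124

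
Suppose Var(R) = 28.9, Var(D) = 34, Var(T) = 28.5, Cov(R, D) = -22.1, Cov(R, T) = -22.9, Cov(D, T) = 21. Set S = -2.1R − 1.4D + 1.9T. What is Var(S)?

Var(S) = 238.048

Var(S) = a²·Var(R) + b²·Var(D) + c²·Var(T) + 2ab·Cov(R, D) + 2ac·Cov(R, T) + 2bc·Cov(D, T), with a = -2.1, b = -1.4, c = 1.9.
= 127.449 + 66.64 + 102.885 + (-129.948) + 182.742 + (-111.72)
= 238.048.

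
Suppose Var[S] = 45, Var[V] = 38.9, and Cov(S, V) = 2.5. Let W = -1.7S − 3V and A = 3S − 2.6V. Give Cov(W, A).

Cov(W, A) = 62.47

By bilinearity, Cov(W, A) = ac·Var[S] + bd·Var[V] + (ad+bc)·Cov(S, V), with a=-1.7, b=-3, c=3, d=-2.6.
ac·Var[S] = (-1.7)·3·45 = -229.5
bd·Var[V] = (-3)·(-2.6)·38.9 = 303.42
(ad+bc)·Cov(S, V) = (-4.58)·2.5 = -11.45
Cov(W, A) = -229.5 + 303.42 + (-11.45) = 62.47.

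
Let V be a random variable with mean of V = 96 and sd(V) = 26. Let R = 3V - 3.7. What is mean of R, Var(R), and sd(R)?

R = 3V - 3.7 is linear with a = 3, b = -3.7.
mean of R = a·mean of V + b = 3·96 + (-3.7) = 284.3.
Var(V) = 26² = 676.
Var(R) = a²·Var(V) = 3²·676 = 6084 (the additive constant -3.7 does not affect variance).
sd(R) = |a|·sd(V) = |3|·26 = 78.

mean of R = 284.3, Var(R) = 6084, sd(R) = 78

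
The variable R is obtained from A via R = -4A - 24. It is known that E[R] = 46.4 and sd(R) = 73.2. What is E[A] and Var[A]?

From R = -4A - 24: E[R] = a·E[A] + b, so E[A] = (E[R] − b)/a = (46.4 − (-24))/(-4) = -17.6.
Var[R] = 73.2² = 5358.24.
Var[R] = a²·Var[A], so Var[A] = 5358.24/(-4)² = 334.89.

E[A] = -17.6, Var[A] = 334.89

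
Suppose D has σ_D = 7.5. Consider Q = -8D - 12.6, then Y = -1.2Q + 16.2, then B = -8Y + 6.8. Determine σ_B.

σ_B = 576

σ_Q = |-8|·7.5 = 60.
σ_Y = |-1.2|·60 = 72.
σ_B = |-8|·72 = 576.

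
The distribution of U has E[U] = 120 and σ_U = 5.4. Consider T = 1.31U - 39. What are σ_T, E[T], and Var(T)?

σ_T = 7.074, E[T] = 118.2, Var(T) = 50.041476

T = 1.31U - 39 is linear with a = 1.31, b = -39.
σ_T = |a|·σ_U = |1.31|·5.4 = 7.074.
E[T] = a·E[U] + b = 1.31·120 + (-39) = 118.2.
Var(U) = 5.4² = 29.16.
Var(T) = a²·Var(U) = 1.31²·29.16 = 50.041476 (the additive constant -39 does not affect variance).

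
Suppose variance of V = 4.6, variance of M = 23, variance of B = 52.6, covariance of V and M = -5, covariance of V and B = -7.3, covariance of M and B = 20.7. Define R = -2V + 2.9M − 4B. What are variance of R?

variance of R = a²·variance of V + b²·variance of M + c²·variance of B + 2ab·covariance of V and M + 2ac·covariance of V and B + 2bc·covariance of M and B, with a = -2, b = 2.9, c = -4.
= 18.4 + 193.43 + 841.6 + 58 + (-116.8) + (-480.24)
= 514.39.

variance of R = 514.39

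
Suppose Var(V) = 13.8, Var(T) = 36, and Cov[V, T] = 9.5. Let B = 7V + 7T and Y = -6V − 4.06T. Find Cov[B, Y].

Cov[B, Y] = -2271.71

By bilinearity, Cov[B, Y] = ac·Var(V) + bd·Var(T) + (ad+bc)·Cov[V, T], with a=7, b=7, c=-6, d=-4.06.
ac·Var(V) = 7·(-6)·13.8 = -579.6
bd·Var(T) = 7·(-4.06)·36 = -1023.12
(ad+bc)·Cov[V, T] = (-70.42)·9.5 = -668.99
Cov[B, Y] = -579.6 + (-1023.12) + (-668.99) = -2271.71.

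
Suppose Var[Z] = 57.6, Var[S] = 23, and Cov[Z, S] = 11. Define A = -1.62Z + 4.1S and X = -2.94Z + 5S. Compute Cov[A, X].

By bilinearity, Cov[A, X] = ac·Var[Z] + bd·Var[S] + (ad+bc)·Cov[Z, S], with a=-1.62, b=4.1, c=-2.94, d=5.
ac·Var[Z] = (-1.62)·(-2.94)·57.6 = 274.33728
bd·Var[S] = 4.1·5·23 = 471.5
(ad+bc)·Cov[Z, S] = (-20.154)·11 = -221.694
Cov[A, X] = 274.33728 + 471.5 + (-221.694) = 524.14328.

Cov[A, X] = 524.14328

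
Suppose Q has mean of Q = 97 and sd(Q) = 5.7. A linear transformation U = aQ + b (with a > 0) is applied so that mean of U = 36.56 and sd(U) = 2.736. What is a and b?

a = 0.48, b = -10

sd(U) = a·sd(Q) (a > 0), so a = 2.736/5.7 = 0.48.
mean of U = a·mean of Q + b, so b = 36.56 − 0.48·97 = -10.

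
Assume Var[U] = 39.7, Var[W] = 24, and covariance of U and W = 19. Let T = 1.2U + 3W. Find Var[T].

Var[T] = 409.968

Var[T] = a²·Var[U] + b²·Var[W] + 2ab·covariance of U and W with a = 1.2, b = 3.
= 1.2²·39.7 + 3²·24 + 2·1.2·3·19
= 57.168 + 216 + 136.8 = 409.968.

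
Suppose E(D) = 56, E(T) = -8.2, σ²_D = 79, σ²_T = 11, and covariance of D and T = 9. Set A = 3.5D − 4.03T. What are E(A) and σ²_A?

E(A) = 3.5·E(D) + (-4.03)·E(T) = 3.5·56 + (-4.03)·(-8.2) = 229.046.
σ²_A = a²·σ²_D + b²·σ²_T + 2ab·covariance of D and T with a = 3.5, b = -4.03.
= 3.5²·79 + (-4.03)²·11 + 2·3.5·(-4.03)·9
= 967.75 + 178.6499 + (-253.89) = 892.5099.

E(A) = 229.046, σ²_A = 892.5099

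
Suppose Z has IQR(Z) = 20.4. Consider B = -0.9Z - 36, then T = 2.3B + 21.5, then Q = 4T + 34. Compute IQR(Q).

IQR(Q) = 168.912

IQR(B) = |-0.9|·20.4 = 18.36.
IQR(T) = |2.3|·18.36 = 42.228.
IQR(Q) = |4|·42.228 = 168.912.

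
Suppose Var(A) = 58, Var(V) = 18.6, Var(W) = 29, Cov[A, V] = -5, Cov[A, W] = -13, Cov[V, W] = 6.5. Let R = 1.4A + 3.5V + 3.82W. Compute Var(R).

Var(R) = 750.4716

Var(R) = a²·Var(A) + b²·Var(V) + c²·Var(W) + 2ab·Cov[A, V] + 2ac·Cov[A, W] + 2bc·Cov[V, W], with a = 1.4, b = 3.5, c = 3.82.
= 113.68 + 227.85 + 423.1796 + (-49) + (-139.048) + 173.81
= 750.4716.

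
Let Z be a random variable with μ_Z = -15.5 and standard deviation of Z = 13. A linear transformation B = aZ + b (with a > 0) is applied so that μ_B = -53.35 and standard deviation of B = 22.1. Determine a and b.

a = 1.7, b = -27

standard deviation of B = a·standard deviation of Z (a > 0), so a = 22.1/13 = 1.7.
μ_B = a·μ_Z + b, so b = -53.35 − 1.7·(-15.5) = -27.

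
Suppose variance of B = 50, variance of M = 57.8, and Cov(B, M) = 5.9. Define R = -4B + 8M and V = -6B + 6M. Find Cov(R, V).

Cov(R, V) = 3549.6

By bilinearity, Cov(R, V) = ac·variance of B + bd·variance of M + (ad+bc)·Cov(B, M), with a=-4, b=8, c=-6, d=6.
ac·variance of B = (-4)·(-6)·50 = 1200
bd·variance of M = 8·6·57.8 = 2774.4
(ad+bc)·Cov(B, M) = (-72)·5.9 = -424.8
Cov(R, V) = 1200 + 2774.4 + (-424.8) = 3549.6.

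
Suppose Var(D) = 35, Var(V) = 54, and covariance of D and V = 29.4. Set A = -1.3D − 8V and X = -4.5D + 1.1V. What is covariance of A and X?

covariance of A and X = 745.908

By bilinearity, covariance of A and X = ac·Var(D) + bd·Var(V) + (ad+bc)·covariance of D and V, with a=-1.3, b=-8, c=-4.5, d=1.1.
ac·Var(D) = (-1.3)·(-4.5)·35 = 204.75
bd·Var(V) = (-8)·1.1·54 = -475.2
(ad+bc)·covariance of D and V = (34.57)·29.4 = 1016.358
covariance of A and X = 204.75 + (-475.2) + 1016.358 = 745.908.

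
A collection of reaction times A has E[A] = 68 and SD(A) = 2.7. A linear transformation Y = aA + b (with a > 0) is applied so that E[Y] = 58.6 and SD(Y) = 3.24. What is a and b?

SD(Y) = a·SD(A) (a > 0), so a = 3.24/2.7 = 1.2.
E[Y] = a·E[A] + b, so b = 58.6 − 1.2·68 = -23.

a = 1.2, b = -23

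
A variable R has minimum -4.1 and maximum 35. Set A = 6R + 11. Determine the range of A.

Range of R = 35 − (-4.1) = 39.1.
Range(A) = |a|·Range(R) = |6|·39.1 = 234.6.

Range(A) = 234.6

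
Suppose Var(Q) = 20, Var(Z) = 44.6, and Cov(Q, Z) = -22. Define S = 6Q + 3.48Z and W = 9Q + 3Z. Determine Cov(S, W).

Cov(S, W) = 460.584

By bilinearity, Cov(S, W) = ac·Var(Q) + bd·Var(Z) + (ad+bc)·Cov(Q, Z), with a=6, b=3.48, c=9, d=3.
ac·Var(Q) = 6·9·20 = 1080
bd·Var(Z) = 3.48·3·44.6 = 465.624
(ad+bc)·Cov(Q, Z) = (49.32)·(-22) = -1085.04
Cov(S, W) = 1080 + 465.624 + (-1085.04) = 460.584.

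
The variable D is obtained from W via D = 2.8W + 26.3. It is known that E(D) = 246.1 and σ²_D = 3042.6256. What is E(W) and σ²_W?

E(W) = 78.5, σ²_W = 388.09

From D = 2.8W + 26.3: E(D) = a·E(W) + b, so E(W) = (E(D) − b)/a = (246.1 − 26.3)/2.8 = 78.5.
σ²_D = a²·σ²_W, so σ²_W = 3042.6256/2.8² = 388.09.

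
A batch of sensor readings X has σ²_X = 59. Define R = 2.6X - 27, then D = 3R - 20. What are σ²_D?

σ²_R = 2.6²·59 = 398.84.
σ²_D = 3²·398.84 = 3589.56.

σ²_D = 3589.56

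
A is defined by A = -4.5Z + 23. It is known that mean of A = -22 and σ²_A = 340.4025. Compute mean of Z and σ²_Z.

From A = -4.5Z + 23: mean of A = a·mean of Z + b, so mean of Z = (mean of A − b)/a = (-22 − 23)/(-4.5) = 10.
σ²_A = a²·σ²_Z, so σ²_Z = 340.4025/(-4.5)² = 16.81.

mean of Z = 10, σ²_Z = 16.81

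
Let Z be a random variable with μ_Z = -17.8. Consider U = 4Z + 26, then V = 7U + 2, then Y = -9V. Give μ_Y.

μ_Y = 2829.6

μ_U = 4·(-17.8) + 26 = -45.2.
μ_V = 7·(-45.2) + 2 = -314.4.
μ_Y = (-9)·(-314.4) = 2829.6.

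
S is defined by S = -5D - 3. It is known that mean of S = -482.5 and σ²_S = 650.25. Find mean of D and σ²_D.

From S = -5D - 3: mean of S = a·mean of D + b, so mean of D = (mean of S − b)/a = (-482.5 − (-3))/(-5) = 95.9.
σ²_S = a²·σ²_D, so σ²_D = 650.25/(-5)² = 26.01.

mean of D = 95.9, σ²_D = 26.01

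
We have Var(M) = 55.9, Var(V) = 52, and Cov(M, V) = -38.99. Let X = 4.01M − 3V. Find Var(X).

Var(X) = a²·Var(M) + b²·Var(V) + 2ab·Cov(M, V) with a = 4.01, b = -3.
= 4.01²·55.9 + (-3)²·52 + 2·4.01·(-3)·(-38.99)
= 898.87759 + 468 + 938.0994 = 2304.97699.

Var(X) = 2304.97699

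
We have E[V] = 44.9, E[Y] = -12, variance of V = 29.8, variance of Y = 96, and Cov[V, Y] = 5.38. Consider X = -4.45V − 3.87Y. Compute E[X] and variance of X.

E[X] = -153.365, variance of X = 2213.20024

E[X] = (-4.45)·E[V] + (-3.87)·E[Y] = (-4.45)·44.9 + (-3.87)·(-12) = -153.365.
variance of X = a²·variance of V + b²·variance of Y + 2ab·Cov[V, Y] with a = -4.45, b = -3.87.
= (-4.45)²·29.8 + (-3.87)²·96 + 2·(-4.45)·(-3.87)·5.38
= 590.1145 + 1437.7824 + 185.30334 = 2213.20024.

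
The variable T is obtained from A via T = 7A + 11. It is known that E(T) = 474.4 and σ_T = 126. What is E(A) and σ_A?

From T = 7A + 11: E(T) = a·E(A) + b, so E(A) = (E(T) − b)/a = (474.4 − 11)/7 = 66.2.
σ_T = |a|·σ_A, so σ_A = 126/|7| = 18.

E(A) = 66.2, σ_A = 18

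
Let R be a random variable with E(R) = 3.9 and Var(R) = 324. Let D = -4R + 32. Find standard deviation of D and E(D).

D = -4R + 32 is linear with a = -4, b = 32.
standard deviation of R = √324 = 18.
standard deviation of D = |a|·standard deviation of R = |-4|·18 = 72.
E(D) = a·E(R) + b = (-4)·3.9 + 32 = 16.4.

standard deviation of D = 72, E(D) = 16.4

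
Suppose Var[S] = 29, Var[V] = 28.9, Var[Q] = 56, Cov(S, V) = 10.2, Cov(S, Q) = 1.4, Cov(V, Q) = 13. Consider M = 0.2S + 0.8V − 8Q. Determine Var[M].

Var[M] = a²·Var[S] + b²·Var[V] + c²·Var[Q] + 2ab·Cov(S, V) + 2ac·Cov(S, Q) + 2bc·Cov(V, Q), with a = 0.2, b = 0.8, c = -8.
= 1.16 + 18.496 + 3584 + 3.264 + (-4.48) + (-166.4)
= 3436.04.

Var[M] = 3436.04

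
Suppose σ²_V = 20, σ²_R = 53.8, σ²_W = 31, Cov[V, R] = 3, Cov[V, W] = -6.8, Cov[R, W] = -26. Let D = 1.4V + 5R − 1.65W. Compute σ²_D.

σ²_D = 1971.0135

σ²_D = a²·σ²_V + b²·σ²_R + c²·σ²_W + 2ab·Cov[V, R] + 2ac·Cov[V, W] + 2bc·Cov[R, W], with a = 1.4, b = 5, c = -1.65.
= 39.2 + 1345 + 84.3975 + 42 + 31.416 + 429
= 1971.0135.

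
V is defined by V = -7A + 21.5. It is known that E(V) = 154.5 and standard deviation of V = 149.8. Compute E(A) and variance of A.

E(A) = -19, variance of A = 457.96

From V = -7A + 21.5: E(V) = a·E(A) + b, so E(A) = (E(V) − b)/a = (154.5 − 21.5)/(-7) = -19.
variance of V = 149.8² = 22440.04.
variance of V = a²·variance of A, so variance of A = 22440.04/(-7)² = 457.96.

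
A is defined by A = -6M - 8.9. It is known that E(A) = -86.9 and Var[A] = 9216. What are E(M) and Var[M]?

From A = -6M - 8.9: E(A) = a·E(M) + b, so E(M) = (E(A) − b)/a = (-86.9 − (-8.9))/(-6) = 13.
Var[A] = a²·Var[M], so Var[M] = 9216/(-6)² = 256.

E(M) = 13, Var[M] = 256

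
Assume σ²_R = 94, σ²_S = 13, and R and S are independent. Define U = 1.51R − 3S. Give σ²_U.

σ²_U = 331.3294

σ²_U = a²·σ²_R + b²·σ²_S + 2ab·covariance of R and S with a = 1.51, b = -3.
Independence gives covariance of R and S = 0.
= 1.51²·94 + (-3)²·13 + 2·1.51·(-3)·0
= 214.3294 + 117 + 0 = 331.3294.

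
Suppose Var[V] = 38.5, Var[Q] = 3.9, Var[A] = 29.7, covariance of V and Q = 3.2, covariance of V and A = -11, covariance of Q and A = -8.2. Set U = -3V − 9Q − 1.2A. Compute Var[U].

Var[U] = a²·Var[V] + b²·Var[Q] + c²·Var[A] + 2ab·covariance of V and Q + 2ac·covariance of V and A + 2bc·covariance of Q and A, with a = -3, b = -9, c = -1.2.
= 346.5 + 315.9 + 42.768 + 172.8 + (-79.2) + (-177.12)
= 621.648.

Var[U] = 621.648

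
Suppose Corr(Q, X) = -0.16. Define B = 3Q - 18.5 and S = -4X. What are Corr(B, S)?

Linear rescalings preserve |correlation|; the slopes 3 and -4 have opposite signs, so the correlation flips sign: Corr(B, S) = −Corr(Q, X) = 0.16.

Corr(B, S) = 0.16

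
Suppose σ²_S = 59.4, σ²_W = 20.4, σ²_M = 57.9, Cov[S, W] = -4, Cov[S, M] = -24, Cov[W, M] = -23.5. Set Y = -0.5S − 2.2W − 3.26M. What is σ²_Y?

σ²_Y = 304.80004

σ²_Y = a²·σ²_S + b²·σ²_W + c²·σ²_M + 2ab·Cov[S, W] + 2ac·Cov[S, M] + 2bc·Cov[W, M], with a = -0.5, b = -2.2, c = -3.26.
= 14.85 + 98.736 + 615.33804 + (-8.8) + (-78.24) + (-337.084)
= 304.80004.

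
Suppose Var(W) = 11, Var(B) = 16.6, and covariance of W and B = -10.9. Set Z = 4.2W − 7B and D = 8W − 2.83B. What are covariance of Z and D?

covariance of Z and D = 1438.4034

By bilinearity, covariance of Z and D = ac·Var(W) + bd·Var(B) + (ad+bc)·covariance of W and B, with a=4.2, b=-7, c=8, d=-2.83.
ac·Var(W) = 4.2·8·11 = 369.6
bd·Var(B) = (-7)·(-2.83)·16.6 = 328.846
(ad+bc)·covariance of W and B = (-67.886)·(-10.9) = 739.9574
covariance of Z and D = 369.6 + 328.846 + 739.9574 = 1438.4034.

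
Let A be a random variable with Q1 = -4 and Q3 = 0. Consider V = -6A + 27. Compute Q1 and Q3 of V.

Q1(V) = 27, Q3(V) = 51

a = -6 < 0 reverses order: Q1(V) comes from Q3(A), Q3(V) from Q1(A).
Q1(V) = (-6)·0 + 27 = 27; Q3(V) = (-6)·(-4) + 27 = 51.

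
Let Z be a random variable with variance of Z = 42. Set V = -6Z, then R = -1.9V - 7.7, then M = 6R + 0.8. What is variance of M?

variance of V = (-6)²·42 = 1512.
variance of R = (-1.9)²·1512 = 5458.32.
variance of M = 6²·5458.32 = 196499.52.

variance of M = 196499.52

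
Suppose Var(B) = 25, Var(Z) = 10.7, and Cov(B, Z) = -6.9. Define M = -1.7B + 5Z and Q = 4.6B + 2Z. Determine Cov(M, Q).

By bilinearity, Cov(M, Q) = ac·Var(B) + bd·Var(Z) + (ad+bc)·Cov(B, Z), with a=-1.7, b=5, c=4.6, d=2.
ac·Var(B) = (-1.7)·4.6·25 = -195.5
bd·Var(Z) = 5·2·10.7 = 107
(ad+bc)·Cov(B, Z) = (19.6)·(-6.9) = -135.24
Cov(M, Q) = -195.5 + 107 + (-135.24) = -223.74.

Cov(M, Q) = -223.74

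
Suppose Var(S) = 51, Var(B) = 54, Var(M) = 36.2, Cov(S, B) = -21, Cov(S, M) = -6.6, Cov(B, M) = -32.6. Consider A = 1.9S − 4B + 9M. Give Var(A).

Var(A) = 6420.99

Var(A) = a²·Var(S) + b²·Var(B) + c²·Var(M) + 2ab·Cov(S, B) + 2ac·Cov(S, M) + 2bc·Cov(B, M), with a = 1.9, b = -4, c = 9.
= 184.11 + 864 + 2932.2 + 319.2 + (-225.72) + 2347.2
= 6420.99.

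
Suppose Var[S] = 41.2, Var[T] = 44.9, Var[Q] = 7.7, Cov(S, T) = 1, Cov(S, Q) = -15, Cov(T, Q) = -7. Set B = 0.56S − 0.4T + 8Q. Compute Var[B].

Var[B] = a²·Var[S] + b²·Var[T] + c²·Var[Q] + 2ab·Cov(S, T) + 2ac·Cov(S, Q) + 2bc·Cov(T, Q), with a = 0.56, b = -0.4, c = 8.
= 12.92032 + 7.184 + 492.8 + (-0.448) + (-134.4) + 44.8
= 422.85632.

Var[B] = 422.85632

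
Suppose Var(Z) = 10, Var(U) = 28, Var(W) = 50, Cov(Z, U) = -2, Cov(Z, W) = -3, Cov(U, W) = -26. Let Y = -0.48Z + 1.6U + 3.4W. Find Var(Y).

Var(Y) = a²·Var(Z) + b²·Var(U) + c²·Var(W) + 2ab·Cov(Z, U) + 2ac·Cov(Z, W) + 2bc·Cov(U, W), with a = -0.48, b = 1.6, c = 3.4.
= 2.304 + 71.68 + 578 + 3.072 + 9.792 + (-282.88)
= 381.968.

Var(Y) = 381.968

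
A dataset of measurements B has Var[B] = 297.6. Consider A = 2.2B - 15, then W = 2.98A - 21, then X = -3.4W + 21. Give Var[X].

Var[A] = 2.2²·297.6 = 1440.384.
Var[W] = 2.98²·1440.384 = 12791.1860736.
Var[X] = (-3.4)²·12791.1860736 = 147866.111010816.

Var[X] = 147866.111010816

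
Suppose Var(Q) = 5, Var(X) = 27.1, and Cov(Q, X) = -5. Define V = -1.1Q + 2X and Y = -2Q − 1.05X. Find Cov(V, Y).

Cov(V, Y) = -31.685

By bilinearity, Cov(V, Y) = ac·Var(Q) + bd·Var(X) + (ad+bc)·Cov(Q, X), with a=-1.1, b=2, c=-2, d=-1.05.
ac·Var(Q) = (-1.1)·(-2)·5 = 11
bd·Var(X) = 2·(-1.05)·27.1 = -56.91
(ad+bc)·Cov(Q, X) = (-2.845)·(-5) = 14.225
Cov(V, Y) = 11 + (-56.91) + 14.225 = -31.685.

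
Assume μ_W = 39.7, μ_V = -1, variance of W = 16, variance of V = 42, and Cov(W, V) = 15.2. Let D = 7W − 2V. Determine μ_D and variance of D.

μ_D = 7·μ_W + (-2)·μ_V = 7·39.7 + (-2)·(-1) = 279.9.
variance of D = a²·variance of W + b²·variance of V + 2ab·Cov(W, V) with a = 7, b = -2.
= 7²·16 + (-2)²·42 + 2·7·(-2)·15.2
= 784 + 168 + (-425.6) = 526.4.

μ_D = 279.9, variance of D = 526.4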